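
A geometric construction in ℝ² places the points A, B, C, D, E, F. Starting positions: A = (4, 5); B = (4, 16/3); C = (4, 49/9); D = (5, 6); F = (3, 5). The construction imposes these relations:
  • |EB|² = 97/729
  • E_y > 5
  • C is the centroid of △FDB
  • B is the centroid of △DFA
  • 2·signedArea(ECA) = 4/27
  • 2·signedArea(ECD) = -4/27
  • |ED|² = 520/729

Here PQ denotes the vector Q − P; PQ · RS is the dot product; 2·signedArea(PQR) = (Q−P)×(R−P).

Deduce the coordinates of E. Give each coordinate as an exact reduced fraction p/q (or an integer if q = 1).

1. E_x = 13/3  [2·signedArea(ECA) = 4/27 ∩ 2·signedArea(ECD) = -4/27]
2. E_y = 148/27  [2·signedArea(ECA) = 4/27 ∩ 2·signedArea(ECD) = -4/27]
   → E = (13/3, 148/27)

E = (13/3, 148/27)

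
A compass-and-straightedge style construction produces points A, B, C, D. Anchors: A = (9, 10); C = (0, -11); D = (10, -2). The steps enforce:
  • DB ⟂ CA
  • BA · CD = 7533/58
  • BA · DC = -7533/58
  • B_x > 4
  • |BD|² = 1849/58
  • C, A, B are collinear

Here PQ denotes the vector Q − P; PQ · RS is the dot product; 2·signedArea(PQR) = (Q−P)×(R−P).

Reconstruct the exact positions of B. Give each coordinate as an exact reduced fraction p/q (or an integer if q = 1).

1. B_x = 279/58  [C, A, B are collinear ∩ DB ⟂ CA]
2. B_y = 13/58  [C, A, B are collinear ∩ DB ⟂ CA]
   → B = (279/58, 13/58)

B = (279/58, 13/58)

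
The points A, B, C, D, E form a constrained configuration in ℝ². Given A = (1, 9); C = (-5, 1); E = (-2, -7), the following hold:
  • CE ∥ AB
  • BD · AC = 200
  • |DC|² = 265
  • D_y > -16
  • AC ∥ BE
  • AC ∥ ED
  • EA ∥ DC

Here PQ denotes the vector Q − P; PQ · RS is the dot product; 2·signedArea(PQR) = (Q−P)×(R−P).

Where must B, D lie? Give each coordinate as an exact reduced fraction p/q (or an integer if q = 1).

1. B_x = 4  [AC ∥ BE ∩ CE ∥ AB]
2. B_y = 1  [AC ∥ BE ∩ CE ∥ AB]
   → B = (4, 1)
3. D_x = -8  [EA ∥ DC ∩ AC ∥ ED]
4. D_y = -15  [EA ∥ DC ∩ AC ∥ ED]
   → D = (-8, -15)

B = (4, 1)
D = (-8, -15)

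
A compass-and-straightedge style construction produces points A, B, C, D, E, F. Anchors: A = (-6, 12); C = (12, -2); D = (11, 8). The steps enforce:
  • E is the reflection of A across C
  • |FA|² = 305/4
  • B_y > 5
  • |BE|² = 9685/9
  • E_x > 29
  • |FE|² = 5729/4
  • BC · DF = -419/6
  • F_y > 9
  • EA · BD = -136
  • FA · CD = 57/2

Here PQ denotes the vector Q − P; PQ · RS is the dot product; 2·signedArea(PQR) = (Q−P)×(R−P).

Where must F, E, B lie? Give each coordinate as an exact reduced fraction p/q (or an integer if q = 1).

B = (17/3, 6)
E = (30, -16)
F = (5/2, 10)

1. F_x = 5/2  [line 1·x + -10·y + 195/2 = 0 ∩ |FA|² = 305/4]
2. F_y = 10  [line 1·x + -10·y + 195/2 = 0 ∩ |FA|² = 305/4]
   → F = (5/2, 10)
3. E_x = 30  [E is the reflection of A across C]
4. E_y = -16  [E is the reflection of A across C]
   → E = (30, -16)
5. B_x = 17/3  [BC · DF = -419/6 ∩ EA · BD = -136]
6. B_y = 6  [BC · DF = -419/6 ∩ EA · BD = -136]
   → B = (17/3, 6)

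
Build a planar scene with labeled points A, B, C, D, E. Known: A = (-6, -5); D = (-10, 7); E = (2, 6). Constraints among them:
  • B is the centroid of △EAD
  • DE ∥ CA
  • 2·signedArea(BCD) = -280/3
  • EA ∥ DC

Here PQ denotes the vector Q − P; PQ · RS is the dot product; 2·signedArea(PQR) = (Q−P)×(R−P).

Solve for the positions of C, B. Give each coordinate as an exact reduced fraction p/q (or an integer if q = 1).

B = (-14/3, 8/3)
C = (-18, -4)

1. C_x = -18  [DE ∥ CA ∩ EA ∥ DC]
2. C_y = -4  [DE ∥ CA ∩ EA ∥ DC]
   → C = (-18, -4)
3. B_x = -14/3  [B is the centroid of △EAD]
4. B_y = 8/3  [B is the centroid of △EAD]
   → B = (-14/3, 8/3)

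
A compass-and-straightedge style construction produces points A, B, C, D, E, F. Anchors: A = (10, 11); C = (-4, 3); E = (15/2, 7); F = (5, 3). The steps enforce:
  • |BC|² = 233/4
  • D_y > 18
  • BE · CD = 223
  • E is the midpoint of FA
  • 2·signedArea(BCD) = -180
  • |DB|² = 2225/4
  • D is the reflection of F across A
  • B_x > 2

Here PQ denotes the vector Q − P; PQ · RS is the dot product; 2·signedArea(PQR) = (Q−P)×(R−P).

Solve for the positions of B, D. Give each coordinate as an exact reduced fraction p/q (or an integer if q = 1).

1. D_x = 15  [D is the reflection of F across A]
2. D_y = 19  [D is the reflection of F across A]
   → D = (15, 19)
3. B_x = 5/2  [BE · CD = 223 ∩ 2·signedArea(BCD) = -180]
4. B_y = -1  [BE · CD = 223 ∩ 2·signedArea(BCD) = -180]
   → B = (5/2, -1)

B = (5/2, -1)
D = (15, 19)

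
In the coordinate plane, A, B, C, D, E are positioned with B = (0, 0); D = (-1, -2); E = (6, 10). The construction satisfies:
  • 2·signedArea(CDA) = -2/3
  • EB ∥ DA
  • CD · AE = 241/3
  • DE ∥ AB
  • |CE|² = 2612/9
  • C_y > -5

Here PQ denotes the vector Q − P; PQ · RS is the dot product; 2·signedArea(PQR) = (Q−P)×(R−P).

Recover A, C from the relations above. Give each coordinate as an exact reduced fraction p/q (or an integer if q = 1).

A = (-7, -12)
C = (-8/3, -14/3)

1. A_x = -7  [DE ∥ AB ∩ EB ∥ DA]
2. A_y = -12  [DE ∥ AB ∩ EB ∥ DA]
   → A = (-7, -12)
3. C_x = -8/3  [CD · AE = 241/3 ∩ 2·signedArea(CDA) = -2/3]
4. C_y = -14/3  [CD · AE = 241/3 ∩ 2·signedArea(CDA) = -2/3]
   → C = (-8/3, -14/3)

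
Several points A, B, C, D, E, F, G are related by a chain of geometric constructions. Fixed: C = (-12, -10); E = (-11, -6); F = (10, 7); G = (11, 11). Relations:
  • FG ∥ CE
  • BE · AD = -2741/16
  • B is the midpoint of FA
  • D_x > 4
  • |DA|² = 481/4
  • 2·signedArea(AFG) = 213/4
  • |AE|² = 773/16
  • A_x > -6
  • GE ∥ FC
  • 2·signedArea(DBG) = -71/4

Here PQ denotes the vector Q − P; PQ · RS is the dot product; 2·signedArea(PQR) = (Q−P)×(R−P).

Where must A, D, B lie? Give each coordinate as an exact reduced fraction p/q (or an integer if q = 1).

1. A_x = -11/2  [line -4·x + 1·y + -81/4 = 0 ∩ |AE|² = 773/16]
2. A_y = -7/4  [line -4·x + 1·y + -81/4 = 0 ∩ |AE|² = 773/16]
   → A = (-11/2, -7/4)
3. B_x = 9/4  [B is the midpoint of FA]
4. B_y = 21/8  [B is the midpoint of FA]
   → B = (9/4, 21/8)
5. D_x = 9/2  [2·signedArea(DBG) = -71/4 ∩ BE · AD = -2741/16]
6. D_y = 11/4  [2·signedArea(DBG) = -71/4 ∩ BE · AD = -2741/16]
   → D = (9/2, 11/4)

A = (-11/2, -7/4)
B = (9/4, 21/8)
D = (9/2, 11/4)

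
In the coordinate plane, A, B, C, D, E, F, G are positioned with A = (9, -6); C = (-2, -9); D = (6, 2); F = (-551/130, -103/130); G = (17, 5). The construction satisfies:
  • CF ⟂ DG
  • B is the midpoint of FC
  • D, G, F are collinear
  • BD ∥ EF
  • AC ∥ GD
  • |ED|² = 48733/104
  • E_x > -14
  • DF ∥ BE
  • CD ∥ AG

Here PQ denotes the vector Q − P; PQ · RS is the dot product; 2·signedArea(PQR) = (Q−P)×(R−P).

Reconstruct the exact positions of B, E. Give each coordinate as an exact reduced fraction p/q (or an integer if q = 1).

1. B_x = -811/260  [B is the midpoint of FC]
2. B_y = -1273/260  [B is the midpoint of FC]
   → B = (-811/260, -1273/260)
3. E_x = -3473/260  [BD ∥ EF ∩ DF ∥ BE]
4. E_y = -1999/260  [BD ∥ EF ∩ DF ∥ BE]
   → E = (-3473/260, -1999/260)

B = (-811/260, -1273/260)
E = (-3473/260, -1999/260)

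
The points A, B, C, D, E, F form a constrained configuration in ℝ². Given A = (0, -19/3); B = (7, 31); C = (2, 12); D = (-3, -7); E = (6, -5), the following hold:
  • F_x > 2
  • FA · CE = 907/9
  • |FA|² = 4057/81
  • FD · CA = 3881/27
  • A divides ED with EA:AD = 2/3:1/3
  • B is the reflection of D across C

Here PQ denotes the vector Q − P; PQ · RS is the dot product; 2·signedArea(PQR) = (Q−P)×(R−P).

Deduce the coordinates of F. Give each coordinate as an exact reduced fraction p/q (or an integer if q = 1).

F = (8/3, 2/9)

1. F_x = 8/3  [FD · CA = 3881/27 ∩ FA · CE = 907/9]
2. F_y = 2/9  [FD · CA = 3881/27 ∩ FA · CE = 907/9]
   → F = (8/3, 2/9)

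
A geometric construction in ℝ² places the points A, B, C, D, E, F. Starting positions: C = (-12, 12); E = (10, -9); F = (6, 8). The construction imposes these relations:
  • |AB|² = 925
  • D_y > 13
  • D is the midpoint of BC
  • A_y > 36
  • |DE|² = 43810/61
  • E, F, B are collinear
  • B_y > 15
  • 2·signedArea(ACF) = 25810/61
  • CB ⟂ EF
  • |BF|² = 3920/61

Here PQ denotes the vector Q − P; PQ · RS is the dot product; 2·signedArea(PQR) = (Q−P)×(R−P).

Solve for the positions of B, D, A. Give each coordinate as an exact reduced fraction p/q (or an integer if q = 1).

A = (-1088/61, 2245/61)
B = (254/61, 964/61)
D = (-239/61, 848/61)

1. B_x = 254/61  [E, F, B are collinear ∩ CB ⟂ EF]
2. B_y = 964/61  [E, F, B are collinear ∩ CB ⟂ EF]
   → B = (254/61, 964/61)
3. D_x = -239/61  [D is the midpoint of BC]
4. D_y = 848/61  [D is the midpoint of BC]
   → D = (-239/61, 848/61)
5. A_x = -1088/61  [line 4·x + 18·y + -36058/61 = 0 ∩ |AB|² = 925]
6. A_y = 2245/61  [line 4·x + 18·y + -36058/61 = 0 ∩ |AB|² = 925]
   → A = (-1088/61, 2245/61)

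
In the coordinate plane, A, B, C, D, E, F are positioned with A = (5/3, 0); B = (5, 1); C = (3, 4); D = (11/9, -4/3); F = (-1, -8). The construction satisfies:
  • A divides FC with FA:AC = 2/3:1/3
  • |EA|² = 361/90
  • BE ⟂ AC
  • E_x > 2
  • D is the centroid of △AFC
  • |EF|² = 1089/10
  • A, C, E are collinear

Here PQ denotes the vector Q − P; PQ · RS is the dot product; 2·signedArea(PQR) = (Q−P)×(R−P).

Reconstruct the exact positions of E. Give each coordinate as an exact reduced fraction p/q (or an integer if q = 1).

1. E_x = 23/10  [A, C, E are collinear ∩ BE ⟂ AC]
2. E_y = 19/10  [A, C, E are collinear ∩ BE ⟂ AC]
   → E = (23/10, 19/10)

E = (23/10, 19/10)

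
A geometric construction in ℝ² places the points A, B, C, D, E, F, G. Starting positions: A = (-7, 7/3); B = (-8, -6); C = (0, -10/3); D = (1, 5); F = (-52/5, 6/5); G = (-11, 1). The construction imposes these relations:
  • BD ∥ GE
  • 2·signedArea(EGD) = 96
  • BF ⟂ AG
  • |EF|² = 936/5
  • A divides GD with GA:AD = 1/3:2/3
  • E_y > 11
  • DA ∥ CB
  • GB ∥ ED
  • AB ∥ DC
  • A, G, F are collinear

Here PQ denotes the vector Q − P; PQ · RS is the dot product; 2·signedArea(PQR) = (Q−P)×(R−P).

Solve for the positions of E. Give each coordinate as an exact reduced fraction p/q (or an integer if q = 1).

1. E_x = -2  [GB ∥ ED ∩ BD ∥ GE]
2. E_y = 12  [GB ∥ ED ∩ BD ∥ GE]
   → E = (-2, 12)

E = (-2, 12)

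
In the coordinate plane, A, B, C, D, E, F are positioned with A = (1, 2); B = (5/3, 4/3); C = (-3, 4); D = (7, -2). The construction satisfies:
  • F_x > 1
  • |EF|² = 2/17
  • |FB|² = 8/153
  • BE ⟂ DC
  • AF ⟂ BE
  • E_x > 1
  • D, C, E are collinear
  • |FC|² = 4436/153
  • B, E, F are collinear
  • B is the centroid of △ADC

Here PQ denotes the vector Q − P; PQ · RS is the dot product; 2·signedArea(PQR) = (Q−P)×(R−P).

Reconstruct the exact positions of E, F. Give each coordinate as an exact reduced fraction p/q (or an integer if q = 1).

1. E_x = 82/51  [D, C, E are collinear ∩ BE ⟂ DC]
2. E_y = 21/17  [D, C, E are collinear ∩ BE ⟂ DC]
   → E = (82/51, 21/17)
3. F_x = 91/51  [B, E, F are collinear ∩ AF ⟂ BE]
4. F_y = 26/17  [B, E, F are collinear ∩ AF ⟂ BE]
   → F = (91/51, 26/17)

E = (82/51, 21/17)
F = (91/51, 26/17)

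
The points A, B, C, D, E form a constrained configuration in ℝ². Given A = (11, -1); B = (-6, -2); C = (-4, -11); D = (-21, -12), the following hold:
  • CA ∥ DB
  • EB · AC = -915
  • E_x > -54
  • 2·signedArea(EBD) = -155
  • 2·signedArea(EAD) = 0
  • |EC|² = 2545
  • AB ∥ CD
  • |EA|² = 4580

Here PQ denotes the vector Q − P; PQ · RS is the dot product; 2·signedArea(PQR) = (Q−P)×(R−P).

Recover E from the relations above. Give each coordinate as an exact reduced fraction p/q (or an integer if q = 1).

E = (-53, -23)

1. E_x = -53  [2·signedArea(EAD) = 0 ∩ 2·signedArea(EBD) = -155]
2. E_y = -23  [2·signedArea(EAD) = 0 ∩ 2·signedArea(EBD) = -155]
   → E = (-53, -23)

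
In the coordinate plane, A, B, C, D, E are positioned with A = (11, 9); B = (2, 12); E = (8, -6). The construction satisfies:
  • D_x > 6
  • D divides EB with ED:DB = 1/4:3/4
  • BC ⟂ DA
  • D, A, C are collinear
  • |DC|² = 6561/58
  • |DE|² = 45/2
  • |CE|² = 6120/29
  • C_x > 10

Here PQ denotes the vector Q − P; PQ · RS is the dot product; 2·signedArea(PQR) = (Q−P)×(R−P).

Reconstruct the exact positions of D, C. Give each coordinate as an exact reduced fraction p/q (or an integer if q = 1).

C = (310/29, 240/29)
D = (13/2, -3/2)

1. D_x = 13/2  [D divides EB with ED:DB = 1/4:3/4]
2. D_y = -3/2  [D divides EB with ED:DB = 1/4:3/4]
   → D = (13/2, -3/2)
3. C_x = 310/29  [D, A, C are collinear ∩ BC ⟂ DA]
4. C_y = 240/29  [D, A, C are collinear ∩ BC ⟂ DA]
   → C = (310/29, 240/29)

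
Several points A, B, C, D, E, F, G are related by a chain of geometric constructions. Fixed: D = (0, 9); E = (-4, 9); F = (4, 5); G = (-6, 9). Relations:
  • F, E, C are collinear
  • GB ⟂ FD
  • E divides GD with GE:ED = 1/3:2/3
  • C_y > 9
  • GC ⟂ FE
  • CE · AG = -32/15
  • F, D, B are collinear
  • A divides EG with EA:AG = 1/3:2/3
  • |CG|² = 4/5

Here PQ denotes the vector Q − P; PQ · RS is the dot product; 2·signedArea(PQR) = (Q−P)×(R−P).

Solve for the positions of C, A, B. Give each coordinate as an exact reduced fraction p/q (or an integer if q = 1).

A = (-14/3, 9)
B = (-3, 12)
C = (-28/5, 49/5)

1. C_x = -28/5  [F, E, C are collinear ∩ GC ⟂ FE]
2. C_y = 49/5  [F, E, C are collinear ∩ GC ⟂ FE]
   → C = (-28/5, 49/5)
3. A_x = -14/3  [A divides EG with EA:AG = 1/3:2/3]
4. A_y = 9  [A divides EG with EA:AG = 1/3:2/3]
   → A = (-14/3, 9)
5. B_x = -3  [F, D, B are collinear ∩ GB ⟂ FD]
6. B_y = 12  [F, D, B are collinear ∩ GB ⟂ FD]
   → B = (-3, 12)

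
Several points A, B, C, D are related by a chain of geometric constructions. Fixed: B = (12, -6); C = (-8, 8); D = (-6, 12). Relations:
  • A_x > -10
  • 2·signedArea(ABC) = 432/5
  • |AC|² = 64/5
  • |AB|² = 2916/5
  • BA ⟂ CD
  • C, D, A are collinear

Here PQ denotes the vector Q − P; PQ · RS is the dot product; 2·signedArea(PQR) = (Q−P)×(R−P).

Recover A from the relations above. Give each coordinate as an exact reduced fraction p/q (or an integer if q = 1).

A = (-48/5, 24/5)

1. A_x = -48/5  [C, D, A are collinear ∩ BA ⟂ CD]
2. A_y = 24/5  [C, D, A are collinear ∩ BA ⟂ CD]
   → A = (-48/5, 24/5)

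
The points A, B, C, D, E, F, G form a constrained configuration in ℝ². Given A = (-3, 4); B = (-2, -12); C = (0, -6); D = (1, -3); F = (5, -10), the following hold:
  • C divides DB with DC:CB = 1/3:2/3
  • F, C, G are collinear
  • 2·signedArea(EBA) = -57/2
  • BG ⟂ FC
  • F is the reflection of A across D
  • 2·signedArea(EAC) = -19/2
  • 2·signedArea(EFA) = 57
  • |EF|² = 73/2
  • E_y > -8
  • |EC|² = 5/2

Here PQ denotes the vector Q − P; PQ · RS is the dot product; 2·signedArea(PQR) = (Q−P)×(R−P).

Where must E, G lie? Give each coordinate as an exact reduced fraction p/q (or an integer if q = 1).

E = (-1/2, -15/2)
G = (70/41, -302/41)

1. E_x = -1/2  [2·signedArea(EBA) = -57/2 ∩ 2·signedArea(EFA) = 57]
2. E_y = -15/2  [2·signedArea(EBA) = -57/2 ∩ 2·signedArea(EFA) = 57]
   → E = (-1/2, -15/2)
3. G_x = 70/41  [F, C, G are collinear ∩ BG ⟂ FC]
4. G_y = -302/41  [F, C, G are collinear ∩ BG ⟂ FC]
   → G = (70/41, -302/41)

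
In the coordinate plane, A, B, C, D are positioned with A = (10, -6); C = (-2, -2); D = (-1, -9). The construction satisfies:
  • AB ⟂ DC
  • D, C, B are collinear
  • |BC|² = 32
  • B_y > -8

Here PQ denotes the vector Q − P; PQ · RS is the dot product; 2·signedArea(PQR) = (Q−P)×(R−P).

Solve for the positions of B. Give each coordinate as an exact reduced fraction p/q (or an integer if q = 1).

1. B_x = -6/5  [D, C, B are collinear ∩ AB ⟂ DC]
2. B_y = -38/5  [D, C, B are collinear ∩ AB ⟂ DC]
   → B = (-6/5, -38/5)

B = (-6/5, -38/5)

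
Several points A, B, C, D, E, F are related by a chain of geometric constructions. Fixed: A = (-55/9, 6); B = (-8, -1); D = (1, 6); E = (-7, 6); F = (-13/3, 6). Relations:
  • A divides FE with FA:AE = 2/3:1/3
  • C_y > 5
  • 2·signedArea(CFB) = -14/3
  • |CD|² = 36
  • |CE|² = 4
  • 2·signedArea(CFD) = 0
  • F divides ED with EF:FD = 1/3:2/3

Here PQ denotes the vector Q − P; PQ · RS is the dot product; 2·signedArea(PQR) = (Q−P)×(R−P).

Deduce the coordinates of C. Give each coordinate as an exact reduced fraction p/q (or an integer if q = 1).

1. C_x = -5  [2·signedArea(CFD) = 0 ∩ 2·signedArea(CFB) = -14/3]
2. C_y = 6  [2·signedArea(CFD) = 0 ∩ 2·signedArea(CFB) = -14/3]
   → C = (-5, 6)

C = (-5, 6)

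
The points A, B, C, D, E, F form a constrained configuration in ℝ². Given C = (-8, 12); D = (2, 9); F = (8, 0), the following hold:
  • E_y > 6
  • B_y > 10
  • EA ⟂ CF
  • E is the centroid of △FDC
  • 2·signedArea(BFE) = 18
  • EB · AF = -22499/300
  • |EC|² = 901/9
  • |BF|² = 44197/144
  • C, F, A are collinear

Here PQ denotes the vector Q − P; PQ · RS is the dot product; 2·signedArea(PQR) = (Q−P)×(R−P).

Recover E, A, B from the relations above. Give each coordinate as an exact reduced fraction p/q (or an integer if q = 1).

A = (-4/75, 151/25)
B = (-35/6, 43/4)
E = (2/3, 7)

1. E_x = 2/3  [E is the centroid of △FDC]
2. E_y = 7  [E is the centroid of △FDC]
   → E = (2/3, 7)
3. A_x = -4/75  [C, F, A are collinear ∩ EA ⟂ CF]
4. A_y = 151/25  [C, F, A are collinear ∩ EA ⟂ CF]
   → A = (-4/75, 151/25)
5. B_x = -35/6  [2·signedArea(BFE) = 18 ∩ EB · AF = -22499/300]
6. B_y = 43/4  [2·signedArea(BFE) = 18 ∩ EB · AF = -22499/300]
   → B = (-35/6, 43/4)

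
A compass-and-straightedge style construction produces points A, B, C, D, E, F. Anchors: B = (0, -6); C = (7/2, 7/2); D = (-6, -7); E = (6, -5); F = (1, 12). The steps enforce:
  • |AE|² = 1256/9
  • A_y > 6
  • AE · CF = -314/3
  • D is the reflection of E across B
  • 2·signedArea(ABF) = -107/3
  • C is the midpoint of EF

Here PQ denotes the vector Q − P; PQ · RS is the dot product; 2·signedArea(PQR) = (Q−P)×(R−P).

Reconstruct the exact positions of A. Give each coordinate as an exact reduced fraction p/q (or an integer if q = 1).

A = (8/3, 19/3)

1. A_x = 8/3  [2·signedArea(ABF) = -107/3 ∩ AE · CF = -314/3]
2. A_y = 19/3  [2·signedArea(ABF) = -107/3 ∩ AE · CF = -314/3]
   → A = (8/3, 19/3)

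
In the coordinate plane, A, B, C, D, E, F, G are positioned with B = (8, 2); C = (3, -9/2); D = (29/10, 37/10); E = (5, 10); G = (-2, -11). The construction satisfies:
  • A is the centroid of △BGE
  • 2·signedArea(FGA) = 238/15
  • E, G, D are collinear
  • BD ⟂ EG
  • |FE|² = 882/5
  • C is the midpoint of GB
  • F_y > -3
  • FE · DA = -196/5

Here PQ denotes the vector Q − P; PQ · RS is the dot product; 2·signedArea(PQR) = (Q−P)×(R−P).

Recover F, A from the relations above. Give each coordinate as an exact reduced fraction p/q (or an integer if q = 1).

A = (11/3, 1/3)
F = (4/5, -13/5)

1. A_x = 11/3  [A is the centroid of △BGE]
2. A_y = 1/3  [A is the centroid of △BGE]
   → A = (11/3, 1/3)
3. F_x = 4/5  [FE · DA = -196/5 ∩ 2·signedArea(FGA) = 238/15]
4. F_y = -13/5  [FE · DA = -196/5 ∩ 2·signedArea(FGA) = 238/15]
   → F = (4/5, -13/5)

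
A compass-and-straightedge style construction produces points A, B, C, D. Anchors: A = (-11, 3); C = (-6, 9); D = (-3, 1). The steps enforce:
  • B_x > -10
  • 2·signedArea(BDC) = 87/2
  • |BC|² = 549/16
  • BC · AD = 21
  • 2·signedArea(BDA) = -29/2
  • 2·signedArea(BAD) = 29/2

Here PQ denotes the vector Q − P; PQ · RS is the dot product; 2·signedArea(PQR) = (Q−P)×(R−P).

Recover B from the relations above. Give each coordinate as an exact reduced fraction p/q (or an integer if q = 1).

B = (-39/4, 9/2)

1. B_x = -39/4  [2·signedArea(BAD) = 29/2 ∩ BC · AD = 21]
2. B_y = 9/2  [2·signedArea(BAD) = 29/2 ∩ BC · AD = 21]
   → B = (-39/4, 9/2)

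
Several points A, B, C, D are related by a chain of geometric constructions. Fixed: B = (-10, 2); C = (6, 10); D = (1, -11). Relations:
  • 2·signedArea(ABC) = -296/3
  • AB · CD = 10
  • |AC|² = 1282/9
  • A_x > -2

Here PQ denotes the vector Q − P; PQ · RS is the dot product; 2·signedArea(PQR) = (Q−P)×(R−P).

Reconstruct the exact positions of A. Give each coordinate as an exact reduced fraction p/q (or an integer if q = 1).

A = (-1, 1/3)

1. A_x = -1  [2·signedArea(ABC) = -296/3 ∩ AB · CD = 10]
2. A_y = 1/3  [2·signedArea(ABC) = -296/3 ∩ AB · CD = 10]
   → A = (-1, 1/3)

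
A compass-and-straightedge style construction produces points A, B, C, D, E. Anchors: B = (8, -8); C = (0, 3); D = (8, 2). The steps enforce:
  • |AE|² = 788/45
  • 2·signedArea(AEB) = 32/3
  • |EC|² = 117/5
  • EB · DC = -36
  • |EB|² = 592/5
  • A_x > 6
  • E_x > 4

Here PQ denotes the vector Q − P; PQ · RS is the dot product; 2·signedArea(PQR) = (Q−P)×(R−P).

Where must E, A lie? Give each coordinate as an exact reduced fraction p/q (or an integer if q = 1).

1. E_x = 24/5  [line 8·x + -1·y + -36 = 0 ∩ |EC|² = 117/5]
2. E_y = 12/5  [line 8·x + -1·y + -36 = 0 ∩ |EC|² = 117/5]
   → E = (24/5, 12/5)
3. A_x = 104/15  [line 52/5·x + 16/5·y + -1024/15 = 0 ∩ |AE|² = 788/45]
4. A_y = -6/5  [line 52/5·x + 16/5·y + -1024/15 = 0 ∩ |AE|² = 788/45]
   → A = (104/15, -6/5)

A = (104/15, -6/5)
E = (24/5, 12/5)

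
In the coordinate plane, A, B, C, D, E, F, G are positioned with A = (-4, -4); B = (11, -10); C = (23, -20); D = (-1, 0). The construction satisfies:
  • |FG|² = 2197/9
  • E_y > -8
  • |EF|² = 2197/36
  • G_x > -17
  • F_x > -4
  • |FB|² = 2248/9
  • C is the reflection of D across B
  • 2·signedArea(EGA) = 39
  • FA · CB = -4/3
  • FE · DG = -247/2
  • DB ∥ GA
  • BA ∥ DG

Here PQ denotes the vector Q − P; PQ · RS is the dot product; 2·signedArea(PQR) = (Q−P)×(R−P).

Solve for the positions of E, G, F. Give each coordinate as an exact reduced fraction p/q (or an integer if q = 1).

E = (7/2, -7)
F = (-3, -8/3)
G = (-16, 6)

1. G_x = -16  [DB ∥ GA ∩ BA ∥ DG]
2. G_y = 6  [DB ∥ GA ∩ BA ∥ DG]
   → G = (-16, 6)
3. F_x = -3  [line 12·x + -10·y + 28/3 = 0 ∩ |FG|² = 2197/9]
4. F_y = -8/3  [line 12·x + -10·y + 28/3 = 0 ∩ |FG|² = 2197/9]
   → F = (-3, -8/3)
5. E_x = 7/2  [2·signedArea(EGA) = 39 ∩ FE · DG = -247/2]
6. E_y = -7  [2·signedArea(EGA) = 39 ∩ FE · DG = -247/2]
   → E = (7/2, -7)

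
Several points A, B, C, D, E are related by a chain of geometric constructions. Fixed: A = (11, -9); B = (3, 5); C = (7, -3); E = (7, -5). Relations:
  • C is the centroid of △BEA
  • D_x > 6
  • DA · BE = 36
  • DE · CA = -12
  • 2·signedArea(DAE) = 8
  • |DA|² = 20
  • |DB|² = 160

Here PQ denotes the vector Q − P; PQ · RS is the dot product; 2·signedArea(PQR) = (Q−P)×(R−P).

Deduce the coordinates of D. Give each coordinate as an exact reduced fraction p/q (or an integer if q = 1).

D = (7, -7)

1. D_x = 7  [DA · BE = 36 ∩ DE · CA = -12]
2. D_y = -7  [DA · BE = 36 ∩ DE · CA = -12]
   → D = (7, -7)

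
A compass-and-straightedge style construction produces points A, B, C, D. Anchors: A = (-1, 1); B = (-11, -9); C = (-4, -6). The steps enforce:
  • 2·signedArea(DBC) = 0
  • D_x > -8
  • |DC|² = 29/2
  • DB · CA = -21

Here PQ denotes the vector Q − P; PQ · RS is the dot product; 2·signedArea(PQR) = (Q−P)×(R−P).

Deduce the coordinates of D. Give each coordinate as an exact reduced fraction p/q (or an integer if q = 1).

D = (-15/2, -15/2)

1. D_x = -15/2  [2·signedArea(DBC) = 0 ∩ DB · CA = -21]
2. D_y = -15/2  [2·signedArea(DBC) = 0 ∩ DB · CA = -21]
   → D = (-15/2, -15/2)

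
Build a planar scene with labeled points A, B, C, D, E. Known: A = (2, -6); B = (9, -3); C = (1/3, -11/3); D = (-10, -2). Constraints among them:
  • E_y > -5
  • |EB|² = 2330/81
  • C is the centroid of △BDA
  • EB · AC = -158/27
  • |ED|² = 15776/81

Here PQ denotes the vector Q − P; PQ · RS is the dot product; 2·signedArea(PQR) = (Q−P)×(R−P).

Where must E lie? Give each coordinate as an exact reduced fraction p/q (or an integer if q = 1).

E = (34/9, -38/9)

1. E_x = 34/9  [line 5/3·x + -7/3·y + -436/27 = 0 ∩ |ED|² = 15776/81]
2. E_y = -38/9  [line 5/3·x + -7/3·y + -436/27 = 0 ∩ |ED|² = 15776/81]
   → E = (34/9, -38/9)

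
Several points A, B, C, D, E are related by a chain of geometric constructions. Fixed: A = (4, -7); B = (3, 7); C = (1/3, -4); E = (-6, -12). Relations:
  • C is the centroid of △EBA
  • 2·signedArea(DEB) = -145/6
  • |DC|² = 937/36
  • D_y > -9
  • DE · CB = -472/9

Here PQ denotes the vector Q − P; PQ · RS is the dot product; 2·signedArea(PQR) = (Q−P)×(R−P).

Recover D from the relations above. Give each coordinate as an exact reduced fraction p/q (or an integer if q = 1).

D = (-17/6, -8)

1. D_x = -17/6  [2·signedArea(DEB) = -145/6 ∩ DE · CB = -472/9]
2. D_y = -8  [2·signedArea(DEB) = -145/6 ∩ DE · CB = -472/9]
   → D = (-17/6, -8)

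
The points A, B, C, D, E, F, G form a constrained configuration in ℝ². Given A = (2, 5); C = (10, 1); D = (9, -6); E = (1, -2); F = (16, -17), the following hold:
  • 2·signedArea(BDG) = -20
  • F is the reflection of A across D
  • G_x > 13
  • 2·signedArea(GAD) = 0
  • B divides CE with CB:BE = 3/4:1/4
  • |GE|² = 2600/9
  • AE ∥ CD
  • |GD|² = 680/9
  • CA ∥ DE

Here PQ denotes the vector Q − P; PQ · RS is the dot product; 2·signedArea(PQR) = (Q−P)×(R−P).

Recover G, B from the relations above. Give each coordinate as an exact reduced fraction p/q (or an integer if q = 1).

1. G_x = 41/3  [line 11·x + 7·y + -57 = 0 ∩ |GD|² = 680/9]
2. G_y = -40/3  [line 11·x + 7·y + -57 = 0 ∩ |GD|² = 680/9]
   → G = (41/3, -40/3)
3. B_x = 13/4  [B divides CE with CB:BE = 3/4:1/4]
4. B_y = -5/4  [B divides CE with CB:BE = 3/4:1/4]
   → B = (13/4, -5/4)

B = (13/4, -5/4)
G = (41/3, -40/3)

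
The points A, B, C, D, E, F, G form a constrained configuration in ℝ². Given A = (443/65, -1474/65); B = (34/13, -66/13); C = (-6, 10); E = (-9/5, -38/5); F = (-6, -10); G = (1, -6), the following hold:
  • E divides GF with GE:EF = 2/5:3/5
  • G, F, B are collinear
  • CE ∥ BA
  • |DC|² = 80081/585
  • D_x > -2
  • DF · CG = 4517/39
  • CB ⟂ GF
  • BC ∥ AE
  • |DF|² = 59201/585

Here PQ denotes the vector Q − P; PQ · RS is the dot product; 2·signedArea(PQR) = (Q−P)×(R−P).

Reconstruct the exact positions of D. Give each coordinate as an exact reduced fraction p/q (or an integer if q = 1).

1. D_x = -337/195  [line -7·x + 16·y + 85/39 = 0 ∩ |DF|² = 59201/585]
2. D_y = -58/65  [line -7·x + 16·y + 85/39 = 0 ∩ |DF|² = 59201/585]
   → D = (-337/195, -58/65)

D = (-337/195, -58/65)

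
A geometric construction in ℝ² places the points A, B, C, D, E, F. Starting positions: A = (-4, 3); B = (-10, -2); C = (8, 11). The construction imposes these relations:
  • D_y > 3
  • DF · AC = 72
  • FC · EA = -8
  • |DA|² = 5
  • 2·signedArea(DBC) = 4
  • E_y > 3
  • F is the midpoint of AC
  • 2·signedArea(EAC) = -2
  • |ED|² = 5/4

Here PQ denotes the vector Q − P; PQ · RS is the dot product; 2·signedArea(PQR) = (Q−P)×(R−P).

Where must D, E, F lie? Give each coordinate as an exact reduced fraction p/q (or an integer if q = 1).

1. D_x = -2  [line -13·x + 18·y + -98 = 0 ∩ |DA|² = 5]
2. D_y = 4  [line -13·x + 18·y + -98 = 0 ∩ |DA|² = 5]
   → D = (-2, 4)
3. F_x = 2  [F is the midpoint of AC]
4. F_y = 7  [F is the midpoint of AC]
   → F = (2, 7)
5. E_x = -3  [2·signedArea(EAC) = -2 ∩ FC · EA = -8]
6. E_y = 7/2  [2·signedArea(EAC) = -2 ∩ FC · EA = -8]
   → E = (-3, 7/2)

D = (-2, 4)
E = (-3, 7/2)
F = (2, 7)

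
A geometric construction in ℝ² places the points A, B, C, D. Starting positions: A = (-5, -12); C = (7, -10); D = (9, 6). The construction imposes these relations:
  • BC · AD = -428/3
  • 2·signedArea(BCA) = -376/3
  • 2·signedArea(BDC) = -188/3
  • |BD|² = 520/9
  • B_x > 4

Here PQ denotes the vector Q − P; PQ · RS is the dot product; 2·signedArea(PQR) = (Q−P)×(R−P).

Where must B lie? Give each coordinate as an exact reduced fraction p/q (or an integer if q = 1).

B = (13/3, 0)

1. B_x = 13/3  [2·signedArea(BDC) = -188/3 ∩ BC · AD = -428/3]
2. B_y = 0  [2·signedArea(BDC) = -188/3 ∩ BC · AD = -428/3]
   → B = (13/3, 0)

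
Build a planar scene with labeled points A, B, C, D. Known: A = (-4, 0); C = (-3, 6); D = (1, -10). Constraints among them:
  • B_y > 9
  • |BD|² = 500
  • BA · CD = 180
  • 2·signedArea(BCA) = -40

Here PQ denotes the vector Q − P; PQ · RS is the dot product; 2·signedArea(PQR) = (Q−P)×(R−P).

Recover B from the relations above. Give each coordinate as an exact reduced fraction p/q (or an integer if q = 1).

B = (-9, 10)

1. B_x = -9  [2·signedArea(BCA) = -40 ∩ BA · CD = 180]
2. B_y = 10  [2·signedArea(BCA) = -40 ∩ BA · CD = 180]
   → B = (-9, 10)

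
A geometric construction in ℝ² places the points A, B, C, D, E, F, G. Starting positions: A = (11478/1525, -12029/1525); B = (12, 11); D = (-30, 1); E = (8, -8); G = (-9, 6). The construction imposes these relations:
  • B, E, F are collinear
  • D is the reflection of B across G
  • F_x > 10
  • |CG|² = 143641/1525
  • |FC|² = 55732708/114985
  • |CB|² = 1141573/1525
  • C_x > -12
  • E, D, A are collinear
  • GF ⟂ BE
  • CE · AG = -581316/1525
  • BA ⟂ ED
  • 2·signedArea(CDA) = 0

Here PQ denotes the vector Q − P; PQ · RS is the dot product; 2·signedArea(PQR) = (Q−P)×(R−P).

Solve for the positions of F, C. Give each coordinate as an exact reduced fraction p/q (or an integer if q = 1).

1. F_x = 3808/377  [B, E, F are collinear ∩ GF ⟂ BE]
2. F_y = 746/377  [B, E, F are collinear ∩ GF ⟂ BE]
   → F = (3808/377, 746/377)
3. C_x = -17136/1525  [2·signedArea(CDA) = 0 ∩ CE · AG = -581316/1525]
4. C_y = -5252/1525  [2·signedArea(CDA) = 0 ∩ CE · AG = -581316/1525]
   → C = (-17136/1525, -5252/1525)

C = (-17136/1525, -5252/1525)
F = (3808/377, 746/377)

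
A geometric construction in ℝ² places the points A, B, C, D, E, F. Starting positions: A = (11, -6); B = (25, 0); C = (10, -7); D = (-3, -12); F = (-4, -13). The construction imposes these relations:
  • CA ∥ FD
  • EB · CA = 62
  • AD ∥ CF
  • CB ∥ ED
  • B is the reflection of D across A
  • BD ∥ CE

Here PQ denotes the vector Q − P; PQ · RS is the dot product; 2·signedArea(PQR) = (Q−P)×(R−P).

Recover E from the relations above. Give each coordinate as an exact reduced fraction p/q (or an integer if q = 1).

1. E_x = -18  [CB ∥ ED ∩ BD ∥ CE]
2. E_y = -19  [CB ∥ ED ∩ BD ∥ CE]
   → E = (-18, -19)

E = (-18, -19)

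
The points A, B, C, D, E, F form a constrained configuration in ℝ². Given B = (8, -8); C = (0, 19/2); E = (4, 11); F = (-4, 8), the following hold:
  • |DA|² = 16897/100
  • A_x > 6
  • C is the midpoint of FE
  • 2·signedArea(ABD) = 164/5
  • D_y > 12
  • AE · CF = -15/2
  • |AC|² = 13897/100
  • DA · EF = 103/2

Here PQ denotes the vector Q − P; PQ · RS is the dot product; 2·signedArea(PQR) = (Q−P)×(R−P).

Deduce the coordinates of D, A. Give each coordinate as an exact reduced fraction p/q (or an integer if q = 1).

A = (32/5, -2/5)
D = (8, 25/2)

1. A_x = 32/5  [line 4·x + 3/2·y + -25 = 0 ∩ |AC|² = 13897/100]
2. A_y = -2/5  [line 4·x + 3/2·y + -25 = 0 ∩ |AC|² = 13897/100]
   → A = (32/5, -2/5)
3. D_x = 8  [DA · EF = 103/2 ∩ 2·signedArea(ABD) = 164/5]
4. D_y = 25/2  [DA · EF = 103/2 ∩ 2·signedArea(ABD) = 164/5]
   → D = (8, 25/2)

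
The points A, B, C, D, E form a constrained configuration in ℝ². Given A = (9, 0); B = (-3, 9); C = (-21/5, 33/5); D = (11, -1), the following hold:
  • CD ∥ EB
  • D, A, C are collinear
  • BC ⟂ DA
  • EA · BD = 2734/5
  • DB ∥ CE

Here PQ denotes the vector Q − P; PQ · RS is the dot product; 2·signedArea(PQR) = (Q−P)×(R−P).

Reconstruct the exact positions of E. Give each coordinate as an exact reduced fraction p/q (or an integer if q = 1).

1. E_x = -91/5  [CD ∥ EB ∩ DB ∥ CE]
2. E_y = 83/5  [CD ∥ EB ∩ DB ∥ CE]
   → E = (-91/5, 83/5)

E = (-91/5, 83/5)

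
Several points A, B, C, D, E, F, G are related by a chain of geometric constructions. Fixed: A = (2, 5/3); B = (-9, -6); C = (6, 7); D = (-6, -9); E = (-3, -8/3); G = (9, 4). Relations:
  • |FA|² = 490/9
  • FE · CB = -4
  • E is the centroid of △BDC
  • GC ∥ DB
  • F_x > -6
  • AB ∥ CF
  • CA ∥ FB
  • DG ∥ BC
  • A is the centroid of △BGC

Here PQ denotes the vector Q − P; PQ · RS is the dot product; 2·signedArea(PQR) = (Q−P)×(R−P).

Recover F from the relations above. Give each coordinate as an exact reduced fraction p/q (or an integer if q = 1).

F = (-5, -2/3)

1. F_x = -5  [CA ∥ FB ∩ AB ∥ CF]
2. F_y = -2/3  [CA ∥ FB ∩ AB ∥ CF]
   → F = (-5, -2/3)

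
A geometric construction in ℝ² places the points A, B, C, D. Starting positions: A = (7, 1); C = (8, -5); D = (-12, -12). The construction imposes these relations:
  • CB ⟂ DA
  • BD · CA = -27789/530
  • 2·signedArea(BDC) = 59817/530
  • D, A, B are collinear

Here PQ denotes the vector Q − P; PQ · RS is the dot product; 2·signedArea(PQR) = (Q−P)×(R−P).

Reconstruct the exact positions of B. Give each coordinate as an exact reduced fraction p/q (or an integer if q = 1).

1. B_x = 2589/530  [D, A, B are collinear ∩ CB ⟂ DA]
2. B_y = -237/530  [D, A, B are collinear ∩ CB ⟂ DA]
   → B = (2589/530, -237/530)

B = (2589/530, -237/530)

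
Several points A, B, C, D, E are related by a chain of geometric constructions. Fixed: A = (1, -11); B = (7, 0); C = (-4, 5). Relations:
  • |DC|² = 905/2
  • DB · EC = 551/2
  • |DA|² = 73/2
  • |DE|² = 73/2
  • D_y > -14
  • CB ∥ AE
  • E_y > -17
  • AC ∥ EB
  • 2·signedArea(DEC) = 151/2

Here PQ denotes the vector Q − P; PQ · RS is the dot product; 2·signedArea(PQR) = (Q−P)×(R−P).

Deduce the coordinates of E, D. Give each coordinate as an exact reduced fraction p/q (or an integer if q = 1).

1. E_x = 12  [AC ∥ EB ∩ CB ∥ AE]
2. E_y = -16  [AC ∥ EB ∩ CB ∥ AE]
   → E = (12, -16)
3. D_x = 13/2  [2·signedArea(DEC) = 151/2 ∩ DB · EC = 551/2]
4. D_y = -27/2  [2·signedArea(DEC) = 151/2 ∩ DB · EC = 551/2]
   → D = (13/2, -27/2)

D = (13/2, -27/2)
E = (12, -16)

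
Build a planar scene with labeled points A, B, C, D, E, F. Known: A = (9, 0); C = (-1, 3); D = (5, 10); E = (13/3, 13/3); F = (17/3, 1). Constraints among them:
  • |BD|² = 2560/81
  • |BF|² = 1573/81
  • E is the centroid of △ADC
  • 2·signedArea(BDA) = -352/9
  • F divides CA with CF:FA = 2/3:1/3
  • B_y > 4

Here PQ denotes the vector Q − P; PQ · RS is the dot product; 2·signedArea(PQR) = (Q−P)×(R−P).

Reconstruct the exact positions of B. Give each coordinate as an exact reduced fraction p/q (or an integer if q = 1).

B = (29/9, 14/3)

1. B_x = 29/9  [line 10·x + 4·y + -458/9 = 0 ∩ |BF|² = 1573/81]
2. B_y = 14/3  [line 10·x + 4·y + -458/9 = 0 ∩ |BF|² = 1573/81]
   → B = (29/9, 14/3)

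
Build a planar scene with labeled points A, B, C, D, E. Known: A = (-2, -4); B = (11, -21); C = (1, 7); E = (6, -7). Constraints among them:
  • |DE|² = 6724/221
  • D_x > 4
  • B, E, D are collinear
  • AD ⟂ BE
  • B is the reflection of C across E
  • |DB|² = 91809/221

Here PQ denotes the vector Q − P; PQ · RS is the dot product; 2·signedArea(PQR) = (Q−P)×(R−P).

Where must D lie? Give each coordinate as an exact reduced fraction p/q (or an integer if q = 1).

D = (916/221, -399/221)

1. D_x = 916/221  [B, E, D are collinear ∩ AD ⟂ BE]
2. D_y = -399/221  [B, E, D are collinear ∩ AD ⟂ BE]
   → D = (916/221, -399/221)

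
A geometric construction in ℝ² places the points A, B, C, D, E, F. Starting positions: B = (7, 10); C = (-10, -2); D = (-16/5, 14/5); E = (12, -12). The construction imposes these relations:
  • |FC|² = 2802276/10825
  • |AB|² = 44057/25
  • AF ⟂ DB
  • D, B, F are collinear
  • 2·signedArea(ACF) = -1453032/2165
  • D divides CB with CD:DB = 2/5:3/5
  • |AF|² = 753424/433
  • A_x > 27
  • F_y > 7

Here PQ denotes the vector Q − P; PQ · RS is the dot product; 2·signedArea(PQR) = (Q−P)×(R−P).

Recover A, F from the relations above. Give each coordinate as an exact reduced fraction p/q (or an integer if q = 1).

1. F_x = 6808/2165  [line -36/5·x + 51/5·y + -258/5 = 0 ∩ |FC|² = 2802276/10825]
2. F_y = 15758/2165  [line -36/5·x + 51/5·y + -258/5 = 0 ∩ |FC|² = 2802276/10825]
   → F = (6808/2165, 15758/2165)
3. A_x = 136/5  [2·signedArea(ACF) = -1453032/2165 ∩ AF ⟂ DB]
4. A_y = -134/5  [2·signedArea(ACF) = -1453032/2165 ∩ AF ⟂ DB]
   → A = (136/5, -134/5)

A = (136/5, -134/5)
F = (6808/2165, 15758/2165)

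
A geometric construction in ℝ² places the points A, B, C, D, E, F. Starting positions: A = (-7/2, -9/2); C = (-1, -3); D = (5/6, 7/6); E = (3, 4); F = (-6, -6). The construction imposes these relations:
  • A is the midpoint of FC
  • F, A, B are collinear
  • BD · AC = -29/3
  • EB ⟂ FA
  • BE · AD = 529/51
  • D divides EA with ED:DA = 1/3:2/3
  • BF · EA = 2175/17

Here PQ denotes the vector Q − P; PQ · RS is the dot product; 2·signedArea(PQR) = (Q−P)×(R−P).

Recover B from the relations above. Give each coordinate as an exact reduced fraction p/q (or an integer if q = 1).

B = (171/34, 21/34)

1. B_x = 171/34  [F, A, B are collinear ∩ EB ⟂ FA]
2. B_y = 21/34  [F, A, B are collinear ∩ EB ⟂ FA]
   → B = (171/34, 21/34)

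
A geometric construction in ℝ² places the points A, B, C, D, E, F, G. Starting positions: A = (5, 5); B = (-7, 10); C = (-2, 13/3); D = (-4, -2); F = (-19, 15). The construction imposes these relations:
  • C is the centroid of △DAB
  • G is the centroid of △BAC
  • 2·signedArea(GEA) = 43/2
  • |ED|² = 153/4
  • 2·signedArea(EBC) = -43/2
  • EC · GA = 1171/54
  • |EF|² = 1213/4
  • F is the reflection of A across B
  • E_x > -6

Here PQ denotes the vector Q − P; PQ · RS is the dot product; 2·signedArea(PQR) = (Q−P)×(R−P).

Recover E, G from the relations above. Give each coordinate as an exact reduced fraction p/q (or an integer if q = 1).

1. E_x = -11/2  [line 17/3·x + 5·y + 67/6 = 0 ∩ |EF|² = 1213/4]
2. E_y = 4  [line 17/3·x + 5·y + 67/6 = 0 ∩ |EF|² = 1213/4]
   → E = (-11/2, 4)
3. G_x = -4/3  [G is the centroid of △BAC]
4. G_y = 58/9  [G is the centroid of △BAC]
   → G = (-4/3, 58/9)

E = (-11/2, 4)
G = (-4/3, 58/9)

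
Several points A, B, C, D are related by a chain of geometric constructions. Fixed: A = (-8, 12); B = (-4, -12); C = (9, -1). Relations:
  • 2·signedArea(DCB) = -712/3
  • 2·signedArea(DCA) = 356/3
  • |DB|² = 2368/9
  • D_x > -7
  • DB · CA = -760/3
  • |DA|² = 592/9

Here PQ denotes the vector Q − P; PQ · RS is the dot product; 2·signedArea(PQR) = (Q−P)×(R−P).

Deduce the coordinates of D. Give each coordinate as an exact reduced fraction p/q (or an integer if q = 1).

D = (-20/3, 4)

1. D_x = -20/3  [2·signedArea(DCA) = 356/3 ∩ DB · CA = -760/3]
2. D_y = 4  [2·signedArea(DCA) = 356/3 ∩ DB · CA = -760/3]
   → D = (-20/3, 4)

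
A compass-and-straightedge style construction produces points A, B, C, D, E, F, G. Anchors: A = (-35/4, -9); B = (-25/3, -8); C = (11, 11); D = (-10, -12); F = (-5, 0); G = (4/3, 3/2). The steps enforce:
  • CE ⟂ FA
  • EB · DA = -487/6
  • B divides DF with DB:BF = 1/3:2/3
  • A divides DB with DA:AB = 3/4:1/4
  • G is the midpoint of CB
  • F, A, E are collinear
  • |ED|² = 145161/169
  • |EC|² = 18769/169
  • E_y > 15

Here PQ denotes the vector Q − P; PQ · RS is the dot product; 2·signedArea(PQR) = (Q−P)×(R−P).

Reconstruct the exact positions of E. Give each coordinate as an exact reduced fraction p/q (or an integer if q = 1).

E = (215/169, 2544/169)

1. E_x = 215/169  [F, A, E are collinear ∩ CE ⟂ FA]
2. E_y = 2544/169  [F, A, E are collinear ∩ CE ⟂ FA]
   → E = (215/169, 2544/169)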